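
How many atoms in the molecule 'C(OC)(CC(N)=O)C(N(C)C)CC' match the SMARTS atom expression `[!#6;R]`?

0

Check the 13 heavy atoms by environment: 9× C (acyclic) → no; 2× O (acyclic) → no; 2× N (acyclic) → no.
No environment satisfies the query, so 0 matching atoms.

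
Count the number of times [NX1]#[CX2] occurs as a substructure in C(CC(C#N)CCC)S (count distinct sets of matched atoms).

[NX1]#[CX2] is the SMARTS for a nitrile: a nitrogen triple-bonded to a two-connected carbon.
Exactly one fragment in the molecule meets all constraints, giving 1 match.

1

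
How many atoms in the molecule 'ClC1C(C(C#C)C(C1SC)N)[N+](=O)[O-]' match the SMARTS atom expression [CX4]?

The query [CX4] means: C with X4: aliphatic carbon with exactly 4 total connections (bonds + H).
Check the 14 heavy atoms by environment: 6× C (X4) → match; 1× N (X3) → no; 1× S (X2) → no; 1× Cl (X1) → no; 2× C (X2) → no; 1× N (charge +1, X3) → no; 1× O (charge -1, X1) → no; 1× O (X1) → no.
That gives 6 matching atoms.

6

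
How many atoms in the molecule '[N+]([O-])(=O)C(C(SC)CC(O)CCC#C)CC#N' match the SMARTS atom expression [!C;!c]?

The query [!C;!c] means: neither aliphatic nor aromatic carbon — same as [!#6].
Check the 17 heavy atoms by environment: 11× C → no; 1× S → match; 1× N → match; 2× O → match; 1× N (charge +1) → match; 1× O (charge -1) → match.
Summing the matching environments: 1 + 1 + 2 + 1 + 1 = 6 matching atoms.

6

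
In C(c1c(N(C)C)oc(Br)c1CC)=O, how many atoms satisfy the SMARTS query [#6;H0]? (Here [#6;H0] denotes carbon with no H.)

The query [#6;H0] means: any carbon with no attached hydrogen.
Check the 13 heavy atoms by environment: 1× o (aromatic, H0) → no; 4× c (aromatic, H0) → match; 1× N (H0) → no; 3× C (H3) → no; 1× C (H1) → no; 1× O (H0) → no; 1× C (H2) → no; 1× Br (H0) → no.
That gives 4 matching atoms.

4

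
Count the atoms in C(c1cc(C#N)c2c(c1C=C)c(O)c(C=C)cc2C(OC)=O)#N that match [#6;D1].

Check the 23 heavy atoms by environment: 8× c (aromatic, D3) → no; 2× c (aromatic, D2) → no; 4× C (D2) → no; 2× N (D1) → no; 2× O (D1) → no; 3× C (D1) → match; 1× C (D3) → no; 1× O (D2) → no.
That gives 3 matching atoms.

3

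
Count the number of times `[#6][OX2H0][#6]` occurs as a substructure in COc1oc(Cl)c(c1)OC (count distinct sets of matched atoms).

2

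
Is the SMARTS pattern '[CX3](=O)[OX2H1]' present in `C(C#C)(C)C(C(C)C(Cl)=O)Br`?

The pattern [CX3](=O)[OX2H1] describes an sp2 carbon double-bonded to O and single-bonded to an -OH oxygen — a carboxylic acid.
The closest candidate here is an acyl chloride (-C(=O)Cl), but the carbonyl is bonded to Cl, not to an -OH oxygen. No other fragment satisfies the full query, so there is no match.

No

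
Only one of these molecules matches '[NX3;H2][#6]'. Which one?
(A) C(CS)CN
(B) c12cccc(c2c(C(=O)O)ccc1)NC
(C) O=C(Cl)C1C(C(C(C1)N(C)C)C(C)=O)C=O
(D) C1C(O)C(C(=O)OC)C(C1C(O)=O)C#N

[NX3;H2][#6] describes a trivalent nitrogen with two H attached to carbon (a primary amine).
(A) contains a primary amino group (-NH2), which satisfies every atom and bond constraint.
(B) has an N-methylamino group (-NHCH3) but the nitrogen bears two carbons and only one H (H1), not H2.
(C) has a dimethylamino group (-N(CH3)2) but the nitrogen has H0, not H2.
(D) has a nitrile (-C#N) but the nitrogen is NX1 (triple-bonded), not NX3 with two H.
So the answer is (A).

A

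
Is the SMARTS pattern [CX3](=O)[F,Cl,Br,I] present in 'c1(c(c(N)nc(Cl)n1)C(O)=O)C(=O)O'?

No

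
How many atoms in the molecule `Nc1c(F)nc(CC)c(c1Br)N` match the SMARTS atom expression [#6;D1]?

The query [#6;D1] means: carbon bonded to exactly one heavy atom.
Check the 12 heavy atoms by environment: 1× n (aromatic, D2) → no; 5× c (aromatic, D3) → no; 1× Br (D1) → no; 2× N (D1) → no; 1× F (D1) → no; 1× C (D2) → no; 1× C (D1) → match.
That gives 1 matching atom.

1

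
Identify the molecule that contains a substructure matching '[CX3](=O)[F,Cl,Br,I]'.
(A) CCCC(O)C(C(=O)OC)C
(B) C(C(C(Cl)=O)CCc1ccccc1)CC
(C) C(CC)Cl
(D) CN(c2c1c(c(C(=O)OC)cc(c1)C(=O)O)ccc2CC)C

B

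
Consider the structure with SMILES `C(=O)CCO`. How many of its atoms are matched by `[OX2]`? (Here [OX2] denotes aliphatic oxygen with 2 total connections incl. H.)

Check the 5 heavy atoms by environment: 2× C (X4) → no; 1× C (X3) → no; 1× O (X1) → no; 1× O (X2) → match.
That gives 1 matching atom.

1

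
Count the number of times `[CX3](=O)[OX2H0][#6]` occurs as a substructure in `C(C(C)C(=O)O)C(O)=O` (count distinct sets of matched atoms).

0

[CX3](=O)[OX2H0][#6] is the SMARTS for an ester: a carbonyl carbon bonded to an oxygen that is itself bonded to carbon (no H on that O).
The molecule has a carboxylic acid group (-C(=O)OH), but the singly-bonded O carries H (OX2H1, not H0); nothing else fits, so there are 0 matches.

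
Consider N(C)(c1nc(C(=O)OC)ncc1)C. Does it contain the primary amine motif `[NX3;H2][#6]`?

No

The pattern [NX3;H2][#6] describes a trivalent nitrogen with two H attached to carbon — a primary amine.
The closest candidate here is a dimethylamino group (-N(CH3)2), but the nitrogen has H0, not H2. No other fragment satisfies the full query, so there is no match.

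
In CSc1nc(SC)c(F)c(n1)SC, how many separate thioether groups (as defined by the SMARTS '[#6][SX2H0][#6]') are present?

3

[#6][SX2H0][#6] is the SMARTS for a thioether: an aliphatic sulfur bridging two carbons with no H on the sulfur.
The molecule carries 3 separate instances of a methylthio ether (-SCH3) meeting every constraint; each maps to a distinct set of atoms, giving 3 matches.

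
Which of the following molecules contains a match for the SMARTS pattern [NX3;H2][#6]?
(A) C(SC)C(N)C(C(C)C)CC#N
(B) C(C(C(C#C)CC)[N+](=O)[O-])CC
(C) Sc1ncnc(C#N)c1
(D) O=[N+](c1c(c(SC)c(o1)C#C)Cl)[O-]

A

[NX3;H2][#6] describes a trivalent nitrogen with two H attached to carbon (a primary amine).
(A) contains a primary amino group (-NH2), which satisfies every atom and bond constraint.
(B) has a nitro group (-[N+](=O)[O-]) but the nitrogen is [N+] with no H, not NX3H2.
(C) has a nitrile (-C#N) but the nitrogen is NX1 (triple-bonded), not NX3 with two H.
(D) has a nitro group (-[N+](=O)[O-]) but the nitrogen is [N+] with no H, not NX3H2.
So the answer is (A).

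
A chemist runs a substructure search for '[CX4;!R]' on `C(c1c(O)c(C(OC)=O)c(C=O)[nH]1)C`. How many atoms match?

The query [CX4;!R] means: aliphatic carbon with four total connections, not in a ring.
Check the 14 heavy atoms by environment: 1× n (aromatic, X3, in 5-ring) → no; 4× c (aromatic, X3, in 5-ring) → no; 3× C (X4, acyclic) → match; 2× C (X3, acyclic) → no; 2× O (X1, acyclic) → no; 2× O (X2, acyclic) → no.
That gives 3 matching atoms.

3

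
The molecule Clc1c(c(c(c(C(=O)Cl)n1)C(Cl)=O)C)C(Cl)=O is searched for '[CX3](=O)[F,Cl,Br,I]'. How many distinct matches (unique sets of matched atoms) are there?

3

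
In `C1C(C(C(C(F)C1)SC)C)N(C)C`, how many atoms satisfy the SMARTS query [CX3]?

The query [CX3] means: C with X3: aliphatic carbon with exactly 3 total connections.
Check the 13 heavy atoms by environment: 10× C (X4) → no; 1× N (X3) → no; 1× F (X1) → no; 1× S (X2) → no.
No environment satisfies the query, so 0 matching atoms.

0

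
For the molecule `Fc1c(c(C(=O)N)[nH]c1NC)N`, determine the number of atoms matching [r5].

5

The query [r5] means: r5 matches atoms in a five-membered ring.
Check the 12 heavy atoms by environment: 1× n (aromatic, in 5-ring) → match; 4× c (aromatic, in 5-ring) → match; 2× C (acyclic) → no; 1× O (acyclic) → no; 3× N (acyclic) → no; 1× F (acyclic) → no.
Summing the matching environments: 1 + 4 = 5 matching atoms.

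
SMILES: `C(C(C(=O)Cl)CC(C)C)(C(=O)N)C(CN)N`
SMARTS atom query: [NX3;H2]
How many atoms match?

Check the 16 heavy atoms by environment: 2× C (H2, X4) → no; 4× C (H1, X4) → no; 3× N (H2, X3) → match; 2× C (H0, X3) → no; 2× O (H0, X1) → no; 1× Cl (H0, X1) → no; 2× C (H3, X4) → no.
That gives 3 matching atoms.

3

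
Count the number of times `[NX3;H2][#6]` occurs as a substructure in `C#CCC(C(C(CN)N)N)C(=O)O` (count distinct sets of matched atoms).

[NX3;H2][#6] is the SMARTS for a primary amine: a trivalent nitrogen with two H attached to carbon.
The molecule carries 3 separate instances of a primary amino group (-NH2) meeting every constraint; each maps to a distinct set of atoms, giving 3 matches.

3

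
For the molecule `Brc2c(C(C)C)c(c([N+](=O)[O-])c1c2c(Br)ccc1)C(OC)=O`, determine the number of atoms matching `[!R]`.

12

Check the 22 heavy atoms by environment: 10× c (aromatic, in 6-ring) → no; 1× N (charge +1, acyclic) → match; 1× O (charge -1, acyclic) → match; 3× O (acyclic) → match; 2× Br (acyclic) → match; 5× C (acyclic) → match.
Summing the matching environments: 1 + 1 + 3 + 2 + 5 = 12 matching atoms.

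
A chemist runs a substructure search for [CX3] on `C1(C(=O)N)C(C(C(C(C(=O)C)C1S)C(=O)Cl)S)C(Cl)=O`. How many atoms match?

The query [CX3] means: C with X3: aliphatic carbon with exactly 3 total connections.
Check the 20 heavy atoms by environment: 7× C (X4) → no; 4× C (X3) → match; 4× O (X1) → no; 2× Cl (X1) → no; 2× S (X2) → no; 1× N (X3) → no.
That gives 4 matching atoms.

4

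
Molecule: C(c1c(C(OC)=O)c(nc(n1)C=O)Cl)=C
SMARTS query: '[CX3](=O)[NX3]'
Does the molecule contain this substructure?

No

The pattern [CX3](=O)[NX3] describes a carbonyl carbon bonded to a trivalent nitrogen — an amide.
The closest candidate here is a methyl-ester group (-C(=O)OCH3), but the carbonyl is bonded to O, not to an NX3 nitrogen. No other fragment satisfies the full query, so there is no match.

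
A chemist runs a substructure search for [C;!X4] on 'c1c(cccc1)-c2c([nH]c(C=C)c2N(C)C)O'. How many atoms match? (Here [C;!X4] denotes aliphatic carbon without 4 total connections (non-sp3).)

2

The query [C;!X4] means: aliphatic carbon that does not have four total connections.
Check the 17 heavy atoms by environment: 1× n (aromatic, X3) → no; 10× c (aromatic, X3) → no; 1× O (X2) → no; 1× N (X3) → no; 2× C (X4) → no; 2× C (X3) → match.
That gives 2 matching atoms.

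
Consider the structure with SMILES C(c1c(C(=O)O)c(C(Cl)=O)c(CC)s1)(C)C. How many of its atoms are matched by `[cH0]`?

4

The query [cH0] means: aromatic carbon with no attached hydrogen (substituted or ring-fusion).
Check the 16 heavy atoms by environment: 1× s (aromatic, H0) → no; 4× c (aromatic, H0) → match; 1× C (H1) → no; 3× C (H3) → no; 1× C (H2) → no; 2× C (H0) → no; 2× O (H0) → no; 1× O (H1) → no; 1× Cl (H0) → no.
That gives 4 matching atoms.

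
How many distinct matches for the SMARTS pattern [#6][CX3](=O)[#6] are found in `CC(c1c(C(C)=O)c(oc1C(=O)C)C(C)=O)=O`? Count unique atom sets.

4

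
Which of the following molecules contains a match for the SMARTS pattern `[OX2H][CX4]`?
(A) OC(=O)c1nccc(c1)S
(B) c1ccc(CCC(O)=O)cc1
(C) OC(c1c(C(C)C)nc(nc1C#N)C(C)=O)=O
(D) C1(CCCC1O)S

D

[OX2H][CX4] describes a hydroxyl oxygen bound to an sp3 (X4) carbon (an aliphatic alcohol).
(A) has a carboxylic acid group (-C(=O)OH) but the -OH is on a CX3 carbonyl carbon, not a CX4 carbon.
(B) has a carboxylic acid group (-C(=O)OH) but the -OH is on a CX3 carbonyl carbon, not a CX4 carbon.
(C) has a carboxylic acid group (-C(=O)OH) but the -OH is on a CX3 carbonyl carbon, not a CX4 carbon.
(D) contains a hydroxyl group (-OH), which satisfies every atom and bond constraint.
So the answer is (D).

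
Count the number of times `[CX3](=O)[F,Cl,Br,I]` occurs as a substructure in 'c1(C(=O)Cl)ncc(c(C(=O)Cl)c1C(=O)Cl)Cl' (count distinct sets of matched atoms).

3

[CX3](=O)[F,Cl,Br,I] is the SMARTS for an acyl halide: a carbonyl carbon bonded to a halogen.
The molecule carries 3 separate instances of an acyl chloride (-C(=O)Cl) meeting every constraint; each maps to a distinct set of atoms, giving 3 matches.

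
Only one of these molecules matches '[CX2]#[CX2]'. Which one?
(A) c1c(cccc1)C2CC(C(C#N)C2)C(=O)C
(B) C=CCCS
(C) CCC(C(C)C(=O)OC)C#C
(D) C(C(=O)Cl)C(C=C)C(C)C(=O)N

C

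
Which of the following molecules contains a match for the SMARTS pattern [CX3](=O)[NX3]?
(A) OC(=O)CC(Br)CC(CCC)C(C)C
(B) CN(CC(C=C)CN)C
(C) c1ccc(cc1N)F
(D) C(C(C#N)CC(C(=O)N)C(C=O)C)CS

D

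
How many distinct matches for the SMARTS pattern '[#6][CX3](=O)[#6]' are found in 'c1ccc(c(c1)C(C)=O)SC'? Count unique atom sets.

1

[#6][CX3](=O)[#6] is the SMARTS for a ketone: a carbonyl carbon (no H) flanked by two carbons.
Exactly one fragment in the molecule meets all constraints, giving 1 match.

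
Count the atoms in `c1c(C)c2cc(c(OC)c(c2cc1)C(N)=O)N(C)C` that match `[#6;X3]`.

The query [#6;X3] means: any carbon (aromatic or not) with three total connections.
Check the 19 heavy atoms by environment: 10× c (aromatic, X3) → match; 4× C (X4) → no; 1× O (X2) → no; 2× N (X3) → no; 1× C (X3) → match; 1× O (X1) → no.
Summing the matching environments: 10 + 1 = 11 matching atoms.

11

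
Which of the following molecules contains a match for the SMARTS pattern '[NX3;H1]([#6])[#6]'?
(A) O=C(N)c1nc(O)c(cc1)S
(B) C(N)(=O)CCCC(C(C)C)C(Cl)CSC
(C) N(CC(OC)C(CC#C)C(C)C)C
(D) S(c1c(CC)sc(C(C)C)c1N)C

[NX3;H1]([#6])[#6] describes a trivalent nitrogen with one H, bonded to two carbons (a secondary amine).
(A) has a primary amide (-C(=O)NH2) but the -C(=O)NH2 nitrogen has H2, not H1.
(B) has a primary amide (-C(=O)NH2) but the -C(=O)NH2 nitrogen has H2, not H1.
(C) contains an N-methylamino group (-NHCH3), which satisfies every atom and bond constraint.
(D) has a primary amino group (-NH2) but the nitrogen has H2 and only one carbon neighbour.
So the answer is (C).

C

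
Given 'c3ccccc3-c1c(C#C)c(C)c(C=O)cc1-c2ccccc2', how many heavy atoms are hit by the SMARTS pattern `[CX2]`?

2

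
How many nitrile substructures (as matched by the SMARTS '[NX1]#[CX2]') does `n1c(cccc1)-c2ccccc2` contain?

0

[NX1]#[CX2] is the SMARTS for a nitrile: a nitrogen triple-bonded to a two-connected carbon.
No fragment in the molecule satisfies every constraint, giving 0 matches.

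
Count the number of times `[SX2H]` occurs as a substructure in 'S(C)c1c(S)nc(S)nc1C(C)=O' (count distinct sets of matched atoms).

2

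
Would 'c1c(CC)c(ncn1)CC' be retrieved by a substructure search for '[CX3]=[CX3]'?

The pattern [CX3]=[CX3] describes a non-aromatic C=C double bond between two sp2 carbons — an alkene.
The closest candidate here is an ethyl group (-CH2CH3), but its C-C bond is a single bond between CX4 carbons, not CX3=CX3. No other fragment satisfies the full query, so there is no match.

No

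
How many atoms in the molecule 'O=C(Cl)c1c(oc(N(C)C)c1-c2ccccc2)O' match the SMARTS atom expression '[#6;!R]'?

3

The query [#6;!R] means: carbon not in any ring.
Check the 18 heavy atoms by environment: 1× o (aromatic, in 5-ring) → no; 4× c (aromatic, in 5-ring) → no; 2× O (acyclic) → no; 1× N (acyclic) → no; 3× C (acyclic) → match; 6× c (aromatic, in 6-ring) → no; 1× Cl (acyclic) → no.
That gives 3 matching atoms.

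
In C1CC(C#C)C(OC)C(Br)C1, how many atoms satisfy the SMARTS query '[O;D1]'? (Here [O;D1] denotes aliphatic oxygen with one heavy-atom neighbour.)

Check the 11 heavy atoms by environment: 4× C (D2) → no; 3× C (D3) → no; 1× O (D2) → no; 2× C (D1) → no; 1× Br (D1) → no.
No environment satisfies the query, so 0 matching atoms.

0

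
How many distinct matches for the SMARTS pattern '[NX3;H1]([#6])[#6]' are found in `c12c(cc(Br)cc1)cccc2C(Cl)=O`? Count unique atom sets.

0

[NX3;H1]([#6])[#6] is the SMARTS for a secondary amine: a trivalent nitrogen with one H, bonded to two carbons.
No fragment in the molecule satisfies every constraint, giving 0 matches.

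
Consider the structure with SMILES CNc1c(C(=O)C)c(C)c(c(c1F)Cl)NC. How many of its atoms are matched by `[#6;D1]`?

The query [#6;D1] means: carbon bonded to exactly one heavy atom.
Check the 16 heavy atoms by environment: 6× c (aromatic, D3) → no; 1× F (D1) → no; 1× C (D3) → no; 1× O (D1) → no; 4× C (D1) → match; 1× Cl (D1) → no; 2× N (D2) → no.
That gives 4 matching atoms.

4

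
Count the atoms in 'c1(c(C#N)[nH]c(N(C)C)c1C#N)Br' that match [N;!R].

3

The query [N;!R] means: aliphatic nitrogen not in a ring.
Check the 13 heavy atoms by environment: 1× n (aromatic, in 5-ring) → no; 4× c (aromatic, in 5-ring) → no; 1× Br (acyclic) → no; 4× C (acyclic) → no; 3× N (acyclic) → match.
That gives 3 matching atoms.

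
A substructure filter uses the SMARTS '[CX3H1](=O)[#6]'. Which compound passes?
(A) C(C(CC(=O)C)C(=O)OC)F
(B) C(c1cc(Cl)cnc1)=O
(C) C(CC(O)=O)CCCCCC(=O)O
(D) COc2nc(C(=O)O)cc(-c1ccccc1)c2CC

[CX3H1](=O)[#6] describes an sp2 carbon with one H, double-bonded to O and single-bonded to carbon (an aldehyde).
(A) has a methyl-ester group (-C(=O)OCH3) but the carbonyl carbon has H0, not H1.
(B) contains an aldehyde (-CHO), which satisfies every atom and bond constraint.
(C) has a carboxylic acid group (-C(=O)OH) but the carbonyl carbon has H0 and is bonded to O, not H1.
(D) has a carboxylic acid group (-C(=O)OH) but the carbonyl carbon has H0 and is bonded to O, not H1.
So the answer is (B).

B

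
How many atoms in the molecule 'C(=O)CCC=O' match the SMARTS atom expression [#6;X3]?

2

Check the 6 heavy atoms by environment: 2× C (X4) → no; 2× C (X3) → match; 2× O (X1) → no.
That gives 2 matching atoms.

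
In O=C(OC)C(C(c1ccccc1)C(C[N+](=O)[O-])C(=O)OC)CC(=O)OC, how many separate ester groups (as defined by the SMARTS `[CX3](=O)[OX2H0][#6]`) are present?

[CX3](=O)[OX2H0][#6] is the SMARTS for an ester: a carbonyl carbon bonded to an oxygen that is itself bonded to carbon (no H on that O).
The molecule carries 3 separate instances of a methyl-ester group (-C(=O)OCH3) meeting every constraint; each maps to a distinct set of atoms, giving 3 matches.

3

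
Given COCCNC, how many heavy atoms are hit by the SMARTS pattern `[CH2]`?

The query [CH2] means: aliphatic carbon with exactly two hydrogens.
Check the 6 heavy atoms by environment: 2× C (H2) → match; 1× N (H1) → no; 2× C (H3) → no; 1× O (H0) → no.
That gives 2 matching atoms.

2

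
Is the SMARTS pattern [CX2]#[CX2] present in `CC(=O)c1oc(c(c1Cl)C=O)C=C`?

The pattern [CX2]#[CX2] describes a carbon-carbon triple bond — an alkyne.
The closest candidate here is a vinyl group (-CH=CH2), but the C=C is a double bond; both carbons are CX3, not CX2. No other fragment satisfies the full query, so there is no match.

No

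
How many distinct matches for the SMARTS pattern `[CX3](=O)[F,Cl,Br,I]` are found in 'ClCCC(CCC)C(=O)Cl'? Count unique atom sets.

1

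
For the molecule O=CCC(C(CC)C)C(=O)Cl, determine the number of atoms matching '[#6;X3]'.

The query [#6;X3] means: any carbon (aromatic or not) with three total connections.
Check the 11 heavy atoms by environment: 6× C (X4) → no; 2× C (X3) → match; 2× O (X1) → no; 1× Cl (X1) → no.
That gives 2 matching atoms.

2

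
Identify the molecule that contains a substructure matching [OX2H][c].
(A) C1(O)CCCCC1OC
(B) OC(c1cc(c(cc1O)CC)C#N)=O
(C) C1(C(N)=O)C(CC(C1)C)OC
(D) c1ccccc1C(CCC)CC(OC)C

B

[OX2H][c] describes a hydroxyl oxygen attached to an aromatic carbon (a phenol).
(A) has a hydroxyl group (-OH) but the -OH is on an aliphatic carbon, not an aromatic c.
(B) contains a hydroxyl group (-OH), which satisfies every atom and bond constraint.
(C) has a methoxy ether (-OCH3) but the oxygen has H0, not H1.
(D) has a methoxy ether (-OCH3) but the oxygen has H0, not H1.
So the answer is (B).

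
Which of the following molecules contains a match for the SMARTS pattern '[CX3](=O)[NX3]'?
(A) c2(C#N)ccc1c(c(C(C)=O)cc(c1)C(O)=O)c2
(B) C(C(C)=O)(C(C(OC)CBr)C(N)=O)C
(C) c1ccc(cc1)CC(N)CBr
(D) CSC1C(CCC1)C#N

B

[CX3](=O)[NX3] describes a carbonyl carbon bonded to a trivalent nitrogen (an amide).
(A) has a carboxylic acid group (-C(=O)OH) but the carbonyl is bonded to O, not to an NX3 nitrogen.
(B) contains a primary amide (-C(=O)NH2), which satisfies every atom and bond constraint.
(C) has a primary amino group (-NH2) but the -NH2 is not attached to a carbonyl carbon.
(D) has a nitrile (-C#N) but the nitrile N is NX1 (triple-bonded), not NX3.
So the answer is (B).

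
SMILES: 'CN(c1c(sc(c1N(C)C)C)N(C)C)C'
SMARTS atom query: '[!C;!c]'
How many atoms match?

4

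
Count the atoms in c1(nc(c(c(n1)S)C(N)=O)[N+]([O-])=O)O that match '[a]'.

6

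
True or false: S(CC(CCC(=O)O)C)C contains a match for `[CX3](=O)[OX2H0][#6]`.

The pattern [CX3](=O)[OX2H0][#6] describes a carbonyl carbon bonded to an oxygen that is itself bonded to carbon (no H on that O) — an ester.
The closest candidate here is a carboxylic acid group (-C(=O)OH), but the singly-bonded O carries H (OX2H1, not H0). No other fragment satisfies the full query, so there is no match.

False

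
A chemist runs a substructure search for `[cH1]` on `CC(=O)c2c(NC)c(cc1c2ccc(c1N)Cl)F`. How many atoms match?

3

Check the 18 heavy atoms by environment: 7× c (aromatic, H0) → no; 3× c (aromatic, H1) → match; 1× C (H0) → no; 1× O (H0) → no; 2× C (H3) → no; 1× N (H1) → no; 1× N (H2) → no; 1× Cl (H0) → no; 1× F (H0) → no.
That gives 3 matching atoms.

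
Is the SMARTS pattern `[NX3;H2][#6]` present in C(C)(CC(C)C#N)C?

No

The pattern [NX3;H2][#6] describes a trivalent nitrogen with two H attached to carbon — a primary amine.
The closest candidate here is a nitrile (-C#N), but the nitrogen is NX1 (triple-bonded), not NX3 with two H. No other fragment satisfies the full query, so there is no match.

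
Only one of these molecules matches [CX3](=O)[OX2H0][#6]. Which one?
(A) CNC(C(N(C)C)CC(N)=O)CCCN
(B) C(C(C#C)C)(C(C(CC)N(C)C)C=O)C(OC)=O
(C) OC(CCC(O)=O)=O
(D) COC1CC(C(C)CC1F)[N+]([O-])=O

B

[CX3](=O)[OX2H0][#6] describes a carbonyl carbon bonded to an oxygen that is itself bonded to carbon (no H on that O) (an ester).
(A) has a primary amide (-C(=O)NH2) but the carbonyl is bonded to N, not to an O-C linkage.
(B) contains a methyl-ester group (-C(=O)OCH3), which satisfies every atom and bond constraint.
(C) has a carboxylic acid group (-C(=O)OH) but the singly-bonded O carries H (OX2H1, not H0).
(D) has a methoxy ether (-OCH3) but the ether oxygen is not adjacent to a C=O carbon.
So the answer is (B).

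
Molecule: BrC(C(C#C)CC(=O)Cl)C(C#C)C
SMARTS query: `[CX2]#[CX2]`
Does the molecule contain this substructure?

Yes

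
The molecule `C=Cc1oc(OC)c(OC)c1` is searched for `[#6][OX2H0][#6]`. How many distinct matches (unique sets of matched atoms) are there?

[#6][OX2H0][#6] is the SMARTS for an ether: an aliphatic oxygen bridging two carbons with no H on the oxygen.
The molecule carries 2 separate instances of a methoxy ether (-OCH3) meeting every constraint; each maps to a distinct set of atoms, giving 2 matches.

2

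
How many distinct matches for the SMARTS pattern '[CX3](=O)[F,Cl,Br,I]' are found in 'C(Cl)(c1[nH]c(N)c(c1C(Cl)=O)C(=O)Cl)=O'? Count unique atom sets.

3

[CX3](=O)[F,Cl,Br,I] is the SMARTS for an acyl halide: a carbonyl carbon bonded to a halogen.
The molecule carries 3 separate instances of an acyl chloride (-C(=O)Cl) meeting every constraint; each maps to a distinct set of atoms, giving 3 matches.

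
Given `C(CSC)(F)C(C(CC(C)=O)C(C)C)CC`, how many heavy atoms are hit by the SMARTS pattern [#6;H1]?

4

The query [#6;H1] means: any carbon bearing exactly one hydrogen.
Check the 16 heavy atoms by environment: 3× C (H2) → no; 4× C (H1) → match; 1× F (H0) → no; 5× C (H3) → no; 1× C (H0) → no; 1× O (H0) → no; 1× S (H0) → no.
That gives 4 matching atoms.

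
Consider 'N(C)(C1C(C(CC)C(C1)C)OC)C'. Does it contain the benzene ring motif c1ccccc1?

No

The pattern c1ccccc1 describes six aromatic carbons in a ring — a benzene ring.
The closest candidate here is a methyl group (-CH3), but no six-membered all-carbon aromatic ring is present. No other fragment satisfies the full query, so there is no match.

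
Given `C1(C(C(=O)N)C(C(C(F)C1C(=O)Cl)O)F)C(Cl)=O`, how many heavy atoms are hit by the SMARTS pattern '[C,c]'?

9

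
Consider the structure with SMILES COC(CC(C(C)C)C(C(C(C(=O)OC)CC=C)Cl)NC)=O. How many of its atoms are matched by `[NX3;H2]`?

0

The query [NX3;H2] means: aliphatic N with 3 total connections, two of them H — an -NH2 nitrogen (amine or amide).
Check the 22 heavy atoms by environment: 2× C (H2, X4) → no; 5× C (H1, X4) → no; 2× C (H0, X3) → no; 2× O (H0, X1) → no; 2× O (H0, X2) → no; 5× C (H3, X4) → no; 1× N (H1, X3) → no; 1× Cl (H0, X1) → no; 1× C (H1, X3) → no; 1× C (H2, X3) → no.
No environment satisfies the query, so 0 matching atoms.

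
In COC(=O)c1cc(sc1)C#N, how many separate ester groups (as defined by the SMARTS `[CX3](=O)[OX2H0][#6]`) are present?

[CX3](=O)[OX2H0][#6] is the SMARTS for an ester: a carbonyl carbon bonded to an oxygen that is itself bonded to carbon (no H on that O).
Exactly one fragment in the molecule meets all constraints, giving 1 match.

1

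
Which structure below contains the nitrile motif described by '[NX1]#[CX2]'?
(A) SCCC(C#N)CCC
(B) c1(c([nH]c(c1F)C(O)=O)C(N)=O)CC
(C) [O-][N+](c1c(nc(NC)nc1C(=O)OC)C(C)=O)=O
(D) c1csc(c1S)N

A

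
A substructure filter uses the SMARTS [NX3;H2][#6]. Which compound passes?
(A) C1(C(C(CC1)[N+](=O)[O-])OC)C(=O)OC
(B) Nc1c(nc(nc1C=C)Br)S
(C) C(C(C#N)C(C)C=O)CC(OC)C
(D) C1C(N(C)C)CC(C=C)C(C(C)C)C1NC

B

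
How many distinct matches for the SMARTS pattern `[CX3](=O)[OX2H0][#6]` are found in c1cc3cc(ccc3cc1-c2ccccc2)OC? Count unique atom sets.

[CX3](=O)[OX2H0][#6] is the SMARTS for an ester: a carbonyl carbon bonded to an oxygen that is itself bonded to carbon (no H on that O).
The molecule has a methoxy ether (-OCH3), but the ether oxygen is not adjacent to a C=O carbon; nothing else fits, so there are 0 matches.

0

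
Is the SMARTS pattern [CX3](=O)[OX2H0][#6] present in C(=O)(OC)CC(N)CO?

Yes

The pattern [CX3](=O)[OX2H0][#6] describes a carbonyl carbon bonded to an oxygen that is itself bonded to carbon (no H on that O) — an ester.
The molecule carries a methyl-ester group (-C(=O)OCH3), whose atoms satisfy every constraint of the query, so the pattern matches.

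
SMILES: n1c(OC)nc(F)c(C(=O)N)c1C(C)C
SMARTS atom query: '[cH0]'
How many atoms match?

The query [cH0] means: aromatic carbon with no attached hydrogen (substituted or ring-fusion).
Check the 15 heavy atoms by environment: 2× n (aromatic, H0) → no; 4× c (aromatic, H0) → match; 1× F (H0) → no; 2× O (H0) → no; 3× C (H3) → no; 1× C (H0) → no; 1× N (H2) → no; 1× C (H1) → no.
That gives 4 matching atoms.

4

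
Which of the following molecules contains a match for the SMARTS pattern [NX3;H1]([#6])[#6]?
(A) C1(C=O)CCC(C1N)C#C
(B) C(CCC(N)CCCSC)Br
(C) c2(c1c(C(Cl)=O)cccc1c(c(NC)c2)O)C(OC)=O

C

[NX3;H1]([#6])[#6] describes a trivalent nitrogen with one H, bonded to two carbons (a secondary amine).
(A) has a primary amino group (-NH2) but the nitrogen has H2 and only one carbon neighbour.
(B) has a primary amino group (-NH2) but the nitrogen has H2 and only one carbon neighbour.
(C) contains an N-methylamino group (-NHCH3), which satisfies every atom and bond constraint.
So the answer is (C).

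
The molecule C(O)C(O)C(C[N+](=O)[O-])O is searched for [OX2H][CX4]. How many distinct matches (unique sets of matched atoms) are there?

3

[OX2H][CX4] is the SMARTS for an aliphatic alcohol: a hydroxyl oxygen bound to an sp3 (X4) carbon.
The molecule carries 3 separate instances of a hydroxyl group (-OH) meeting every constraint; each maps to a distinct set of atoms, giving 3 matches.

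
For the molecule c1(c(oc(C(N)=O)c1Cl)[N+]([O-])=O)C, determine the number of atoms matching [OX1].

3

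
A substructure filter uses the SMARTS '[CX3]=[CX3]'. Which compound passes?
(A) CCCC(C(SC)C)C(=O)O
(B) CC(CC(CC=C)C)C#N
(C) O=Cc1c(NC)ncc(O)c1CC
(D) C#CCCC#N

B

[CX3]=[CX3] describes a non-aromatic C=C double bond between two sp2 carbons (an alkene).
(A) has an ethyl group (-CH2CH3) but its C-C bond is a single bond between CX4 carbons, not CX3=CX3.
(B) contains a vinyl group (-CH=CH2), which satisfies every atom and bond constraint.
(C) has an ethyl group (-CH2CH3) but its C-C bond is a single bond between CX4 carbons, not CX3=CX3.
(D) has an ethynyl group (-C#CH) but the C-C bond is a triple bond, not a double bond.
So the answer is (B).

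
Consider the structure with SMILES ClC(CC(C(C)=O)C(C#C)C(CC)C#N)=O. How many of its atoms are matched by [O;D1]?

2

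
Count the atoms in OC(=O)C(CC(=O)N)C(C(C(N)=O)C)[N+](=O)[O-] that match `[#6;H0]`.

3

The query [#6;H0] means: any carbon with no attached hydrogen.
Check the 17 heavy atoms by environment: 1× C (H3) → no; 3× C (H1) → no; 1× C (H2) → no; 3× C (H0) → match; 4× O (H0) → no; 1× O (H1) → no; 2× N (H2) → no; 1× N (charge +1, H0) → no; 1× O (charge -1, H0) → no.
That gives 3 matching atoms.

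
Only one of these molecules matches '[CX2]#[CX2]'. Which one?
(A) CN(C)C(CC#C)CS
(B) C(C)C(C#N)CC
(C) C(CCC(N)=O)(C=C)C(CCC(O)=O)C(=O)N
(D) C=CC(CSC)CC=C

A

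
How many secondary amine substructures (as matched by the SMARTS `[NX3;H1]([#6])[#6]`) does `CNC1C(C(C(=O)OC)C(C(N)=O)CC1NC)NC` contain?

[NX3;H1]([#6])[#6] is the SMARTS for a secondary amine: a trivalent nitrogen with one H, bonded to two carbons.
The molecule carries 3 separate instances of an N-methylamino group (-NHCH3) meeting every constraint; each maps to a distinct set of atoms, giving 3 matches.

3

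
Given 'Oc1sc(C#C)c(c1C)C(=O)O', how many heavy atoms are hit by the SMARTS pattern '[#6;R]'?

4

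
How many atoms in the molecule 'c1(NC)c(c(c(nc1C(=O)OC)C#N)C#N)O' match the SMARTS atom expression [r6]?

6

The query [r6] means: r6 matches atoms in a six-membered ring.
Check the 17 heavy atoms by environment: 1× n (aromatic, in 6-ring) → match; 5× c (aromatic, in 6-ring) → match; 3× O (acyclic) → no; 5× C (acyclic) → no; 3× N (acyclic) → no.
Summing the matching environments: 1 + 5 = 6 matching atoms.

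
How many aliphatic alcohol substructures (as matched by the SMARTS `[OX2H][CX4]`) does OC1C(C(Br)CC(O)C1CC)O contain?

3

[OX2H][CX4] is the SMARTS for an aliphatic alcohol: a hydroxyl oxygen bound to an sp3 (X4) carbon.
The molecule carries 3 separate instances of a hydroxyl group (-OH) meeting every constraint; each maps to a distinct set of atoms, giving 3 matches.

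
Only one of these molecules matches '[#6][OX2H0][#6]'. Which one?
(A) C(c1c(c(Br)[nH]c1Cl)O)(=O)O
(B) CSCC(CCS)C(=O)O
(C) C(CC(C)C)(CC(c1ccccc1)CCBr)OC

[#6][OX2H0][#6] describes an aliphatic oxygen bridging two carbons with no H on the oxygen (an ether).
(A) has a hydroxyl group (-OH) but the oxygen has H1, not H0 bridging two carbons.
(B) has a carboxylic acid group (-C(=O)OH) but the -OH oxygen has H1; the =O is OX1, not OX2.
(C) contains a methoxy ether (-OCH3), which satisfies every atom and bond constraint.
So the answer is (C).

C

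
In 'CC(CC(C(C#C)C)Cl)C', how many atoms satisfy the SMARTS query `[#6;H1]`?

The query [#6;H1] means: any carbon bearing exactly one hydrogen.
Check the 10 heavy atoms by environment: 1× C (H2) → no; 4× C (H1) → match; 3× C (H3) → no; 1× C (H0) → no; 1× Cl (H0) → no.
That gives 4 matching atoms.

4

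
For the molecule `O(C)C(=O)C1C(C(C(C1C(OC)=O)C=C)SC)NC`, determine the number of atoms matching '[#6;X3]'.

4

Check the 19 heavy atoms by environment: 9× C (X4) → no; 4× C (X3) → match; 2× O (X1) → no; 2× O (X2) → no; 1× S (X2) → no; 1× N (X3) → no.
That gives 4 matching atoms.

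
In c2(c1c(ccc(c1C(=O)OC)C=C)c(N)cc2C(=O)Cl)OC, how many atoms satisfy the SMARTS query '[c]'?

10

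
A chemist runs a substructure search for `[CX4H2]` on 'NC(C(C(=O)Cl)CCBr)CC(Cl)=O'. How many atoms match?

3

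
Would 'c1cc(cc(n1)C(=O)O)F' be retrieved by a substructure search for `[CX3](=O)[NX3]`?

The pattern [CX3](=O)[NX3] describes a carbonyl carbon bonded to a trivalent nitrogen — an amide.
The closest candidate here is a carboxylic acid group (-C(=O)OH), but the carbonyl is bonded to O, not to an NX3 nitrogen. No other fragment satisfies the full query, so there is no match.

No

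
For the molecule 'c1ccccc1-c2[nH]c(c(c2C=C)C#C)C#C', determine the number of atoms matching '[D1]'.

Check the 17 heavy atoms by environment: 1× n (aromatic, D2) → no; 5× c (aromatic, D3) → no; 5× c (aromatic, D2) → no; 3× C (D2) → no; 3× C (D1) → match.
That gives 3 matching atoms.

3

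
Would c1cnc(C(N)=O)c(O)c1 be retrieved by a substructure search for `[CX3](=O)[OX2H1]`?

The pattern [CX3](=O)[OX2H1] describes an sp2 carbon double-bonded to O and single-bonded to an -OH oxygen — a carboxylic acid.
The closest candidate here is a primary amide (-C(=O)NH2), but the carbonyl is bonded to N, not to an -OH oxygen. No other fragment satisfies the full query, so there is no match.

No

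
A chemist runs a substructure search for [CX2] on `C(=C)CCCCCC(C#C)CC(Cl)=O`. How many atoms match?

The query [CX2] means: C with X2: aliphatic carbon with exactly 2 total connections.
Check the 14 heavy atoms by environment: 7× C (X4) → no; 3× C (X3) → no; 1× O (X1) → no; 1× Cl (X1) → no; 2× C (X2) → match.
That gives 2 matching atoms.

2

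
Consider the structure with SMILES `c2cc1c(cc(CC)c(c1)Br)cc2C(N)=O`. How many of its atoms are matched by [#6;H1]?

5

The query [#6;H1] means: any carbon bearing exactly one hydrogen.
Check the 16 heavy atoms by environment: 5× c (aromatic, H0) → no; 5× c (aromatic, H1) → match; 1× C (H2) → no; 1× C (H3) → no; 1× C (H0) → no; 1× O (H0) → no; 1× N (H2) → no; 1× Br (H0) → no.
That gives 5 matching atoms.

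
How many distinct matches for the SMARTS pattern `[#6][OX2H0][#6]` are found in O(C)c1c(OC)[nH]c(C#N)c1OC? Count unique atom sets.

3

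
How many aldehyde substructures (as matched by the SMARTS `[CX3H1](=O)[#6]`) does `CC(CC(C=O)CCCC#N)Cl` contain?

[CX3H1](=O)[#6] is the SMARTS for an aldehyde: an sp2 carbon with one H, double-bonded to O and single-bonded to carbon.
Exactly one fragment in the molecule meets all constraints, giving 1 match.

1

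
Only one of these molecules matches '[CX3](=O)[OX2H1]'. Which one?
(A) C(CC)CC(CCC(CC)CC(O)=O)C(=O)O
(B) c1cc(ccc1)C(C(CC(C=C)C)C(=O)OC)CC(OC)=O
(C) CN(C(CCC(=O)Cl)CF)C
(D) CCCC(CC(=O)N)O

A

[CX3](=O)[OX2H1] describes an sp2 carbon double-bonded to O and single-bonded to an -OH oxygen (a carboxylic acid).
(A) contains a carboxylic acid group (-C(=O)OH), which satisfies every atom and bond constraint.
(B) has a methyl-ester group (-C(=O)OCH3) but the singly-bonded O has no H (OX2H0, not OX2H1).
(C) has an acyl chloride (-C(=O)Cl) but the carbonyl is bonded to Cl, not to an -OH oxygen.
(D) has a primary amide (-C(=O)NH2) but the carbonyl is bonded to N, not to an -OH oxygen.
So the answer is (A).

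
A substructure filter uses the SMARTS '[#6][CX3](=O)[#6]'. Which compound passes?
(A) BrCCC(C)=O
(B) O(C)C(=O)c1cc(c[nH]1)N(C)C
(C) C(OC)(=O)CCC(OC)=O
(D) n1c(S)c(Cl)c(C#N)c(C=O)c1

A

[#6][CX3](=O)[#6] describes a carbonyl carbon (no H) flanked by two carbons (a ketone).
(A) contains an acetyl/ketone group (-C(=O)CH3), which satisfies every atom and bond constraint.
(B) has a methyl-ester group (-C(=O)OCH3) but one neighbour of the carbonyl carbon is O, not C.
(C) has a methyl-ester group (-C(=O)OCH3) but one neighbour of the carbonyl carbon is O, not C.
(D) has an aldehyde (-CHO) but the carbonyl carbon has H1, so it is not flanked by two carbons.
So the answer is (A).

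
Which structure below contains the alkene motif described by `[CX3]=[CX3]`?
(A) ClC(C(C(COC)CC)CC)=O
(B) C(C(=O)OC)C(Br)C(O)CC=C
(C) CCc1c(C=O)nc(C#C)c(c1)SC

B

[CX3]=[CX3] describes a non-aromatic C=C double bond between two sp2 carbons (an alkene).
(A) has an ethyl group (-CH2CH3) but its C-C bond is a single bond between CX4 carbons, not CX3=CX3.
(B) contains a vinyl group (-CH=CH2), which satisfies every atom and bond constraint.
(C) has an ethynyl group (-C#CH) but the C-C bond is a triple bond, not a double bond.
So the answer is (B).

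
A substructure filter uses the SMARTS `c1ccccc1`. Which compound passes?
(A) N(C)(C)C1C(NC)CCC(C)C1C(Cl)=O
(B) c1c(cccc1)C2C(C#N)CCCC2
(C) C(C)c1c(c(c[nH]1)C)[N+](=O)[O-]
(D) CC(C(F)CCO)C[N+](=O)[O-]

B

c1ccccc1 describes six aromatic carbons in a ring (a benzene ring).
(A) has a methyl group (-CH3) but no six-membered all-carbon aromatic ring is present.
(B) contains a phenyl ring, which satisfies every atom and bond constraint.
(C) has a methyl group (-CH3) but no six-membered all-carbon aromatic ring is present.
(D) has a methyl group (-CH3) but no six-membered all-carbon aromatic ring is present.
So the answer is (B).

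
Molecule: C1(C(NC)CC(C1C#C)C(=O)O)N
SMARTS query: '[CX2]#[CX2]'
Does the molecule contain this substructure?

Yes

The pattern [CX2]#[CX2] describes a carbon-carbon triple bond — an alkyne.
The molecule carries an ethynyl group (-C#CH), whose atoms satisfy every constraint of the query, so the pattern matches.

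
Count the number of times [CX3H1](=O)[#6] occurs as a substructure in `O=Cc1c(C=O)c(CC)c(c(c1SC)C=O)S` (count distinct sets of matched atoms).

[CX3H1](=O)[#6] is the SMARTS for an aldehyde: an sp2 carbon with one H, double-bonded to O and single-bonded to carbon.
The molecule carries 3 separate instances of an aldehyde (-CHO) meeting every constraint; each maps to a distinct set of atoms, giving 3 matches.

3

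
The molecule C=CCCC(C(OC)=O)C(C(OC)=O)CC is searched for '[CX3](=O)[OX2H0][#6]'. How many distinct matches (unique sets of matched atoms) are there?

2

[CX3](=O)[OX2H0][#6] is the SMARTS for an ester: a carbonyl carbon bonded to an oxygen that is itself bonded to carbon (no H on that O).
The molecule carries 2 separate instances of a methyl-ester group (-C(=O)OCH3) meeting every constraint; each maps to a distinct set of atoms, giving 2 matches.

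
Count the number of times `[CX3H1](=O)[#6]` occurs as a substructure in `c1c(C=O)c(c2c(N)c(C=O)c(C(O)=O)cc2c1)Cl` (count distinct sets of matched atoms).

2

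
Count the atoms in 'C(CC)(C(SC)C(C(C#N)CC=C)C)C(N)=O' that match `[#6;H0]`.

2

The query [#6;H0] means: any carbon with no attached hydrogen.
Check the 17 heavy atoms by environment: 3× C (H2) → no; 5× C (H1) → no; 2× C (H0) → match; 1× O (H0) → no; 1× N (H2) → no; 3× C (H3) → no; 1× S (H0) → no; 1× N (H0) → no.
That gives 2 matching atoms.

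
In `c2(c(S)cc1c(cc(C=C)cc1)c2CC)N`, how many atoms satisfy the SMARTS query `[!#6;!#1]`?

The query [!#6;!#1] means: not carbon and not hydrogen — any heteroatom.
Check the 16 heavy atoms by environment: 10× c (aromatic) → no; 1× S → match; 4× C → no; 1× N → match.
Summing the matching environments: 1 + 1 = 2 matching atoms.

2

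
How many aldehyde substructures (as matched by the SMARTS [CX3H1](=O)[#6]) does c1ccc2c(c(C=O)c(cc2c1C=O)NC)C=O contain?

[CX3H1](=O)[#6] is the SMARTS for an aldehyde: an sp2 carbon with one H, double-bonded to O and single-bonded to carbon.
The molecule carries 3 separate instances of an aldehyde (-CHO) meeting every constraint; each maps to a distinct set of atoms, giving 3 matches.

3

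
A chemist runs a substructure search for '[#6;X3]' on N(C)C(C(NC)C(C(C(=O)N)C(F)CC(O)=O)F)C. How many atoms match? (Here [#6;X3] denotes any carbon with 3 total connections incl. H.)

2

The query [#6;X3] means: any carbon (aromatic or not) with three total connections.
Check the 19 heavy atoms by environment: 9× C (X4) → no; 2× C (X3) → match; 2× O (X1) → no; 3× N (X3) → no; 2× F (X1) → no; 1× O (X2) → no.
That gives 2 matching atoms.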